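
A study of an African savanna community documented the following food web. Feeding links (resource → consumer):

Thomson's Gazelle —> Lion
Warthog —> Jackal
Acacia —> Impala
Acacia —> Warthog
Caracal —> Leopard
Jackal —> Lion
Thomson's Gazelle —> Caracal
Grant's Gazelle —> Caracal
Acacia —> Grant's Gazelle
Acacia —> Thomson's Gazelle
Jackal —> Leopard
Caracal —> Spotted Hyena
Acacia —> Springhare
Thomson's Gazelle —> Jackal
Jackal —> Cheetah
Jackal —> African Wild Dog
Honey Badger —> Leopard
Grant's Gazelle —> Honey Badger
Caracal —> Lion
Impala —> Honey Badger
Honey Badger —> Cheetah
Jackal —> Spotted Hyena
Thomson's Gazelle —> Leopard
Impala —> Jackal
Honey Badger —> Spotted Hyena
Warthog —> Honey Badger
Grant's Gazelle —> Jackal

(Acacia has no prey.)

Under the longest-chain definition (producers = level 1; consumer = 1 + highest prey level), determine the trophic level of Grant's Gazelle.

Acacia is a producer → level 1.
Grant's Gazelle eats Acacia → level 2.

Trophic level 2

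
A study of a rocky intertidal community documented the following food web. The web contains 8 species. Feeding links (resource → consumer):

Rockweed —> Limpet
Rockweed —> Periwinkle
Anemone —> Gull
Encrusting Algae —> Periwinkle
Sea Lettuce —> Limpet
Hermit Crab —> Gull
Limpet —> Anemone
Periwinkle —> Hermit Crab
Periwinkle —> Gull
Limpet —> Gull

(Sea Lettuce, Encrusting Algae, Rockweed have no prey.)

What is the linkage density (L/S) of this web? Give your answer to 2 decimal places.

There are L = 10 links among S = 8 species.
L/S = 10/8 = 1.2500 ≈ 1.25.

L/S = 1.25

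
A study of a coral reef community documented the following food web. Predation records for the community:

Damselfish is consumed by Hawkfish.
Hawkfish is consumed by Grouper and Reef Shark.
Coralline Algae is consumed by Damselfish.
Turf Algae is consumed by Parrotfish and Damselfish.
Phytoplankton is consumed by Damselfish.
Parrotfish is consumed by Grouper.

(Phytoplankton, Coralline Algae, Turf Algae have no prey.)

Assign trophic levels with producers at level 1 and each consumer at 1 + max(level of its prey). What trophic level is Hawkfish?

Trophic level 3

Phytoplankton is a producer → level 1.
Damselfish eats Phytoplankton (level 1); other prey at levels: Coralline Algae 1, Turf Algae 1 → level 2.
Hawkfish eats Damselfish → level 3.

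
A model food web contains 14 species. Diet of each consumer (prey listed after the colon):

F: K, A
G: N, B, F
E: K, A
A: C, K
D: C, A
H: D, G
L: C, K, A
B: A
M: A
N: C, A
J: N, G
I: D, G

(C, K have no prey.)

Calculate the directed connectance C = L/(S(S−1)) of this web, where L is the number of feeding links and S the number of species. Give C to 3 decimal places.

C = 0.132

The web has S = 14 species and L = 24 feeding links.
C = L / (S(S−1)) = 24 / 182 = 0.1319 ≈ 0.132.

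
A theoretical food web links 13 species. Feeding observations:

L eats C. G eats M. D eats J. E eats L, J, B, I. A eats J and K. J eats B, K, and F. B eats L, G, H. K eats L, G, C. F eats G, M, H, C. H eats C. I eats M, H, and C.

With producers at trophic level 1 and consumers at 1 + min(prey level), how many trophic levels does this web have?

Producers (level 1): M, C.
Following each consumer down to its lowest-level prey: C → K → J → D (levels 1 through 4).
All prey of D (J 3) are at level 3 or above, so D is at level 1 + 3 = 4.
Every consumer has at least one prey at level 3 or below, so none exceeds level 4.

4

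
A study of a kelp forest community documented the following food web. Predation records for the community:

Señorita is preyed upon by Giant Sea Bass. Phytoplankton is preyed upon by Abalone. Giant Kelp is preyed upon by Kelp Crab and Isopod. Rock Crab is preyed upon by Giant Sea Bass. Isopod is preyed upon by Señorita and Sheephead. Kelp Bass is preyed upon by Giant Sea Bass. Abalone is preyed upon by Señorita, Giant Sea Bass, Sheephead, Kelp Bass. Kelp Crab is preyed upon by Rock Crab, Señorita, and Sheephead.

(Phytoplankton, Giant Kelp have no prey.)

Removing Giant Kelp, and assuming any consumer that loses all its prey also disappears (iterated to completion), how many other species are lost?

3

Remove Giant Kelp.
Round 1: Isopod (all prey gone), Kelp Crab (all prey gone) → extinct.
Round 2: Rock Crab (all prey gone) → extinct.
No further losses. Total secondary extinctions: 3.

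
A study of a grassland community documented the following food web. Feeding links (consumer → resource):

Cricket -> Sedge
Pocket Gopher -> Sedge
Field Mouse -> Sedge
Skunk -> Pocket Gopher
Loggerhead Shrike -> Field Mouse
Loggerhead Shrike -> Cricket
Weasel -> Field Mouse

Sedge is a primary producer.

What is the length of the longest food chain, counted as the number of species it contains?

One longest chain: Sedge → Pocket Gopher → Skunk.
It has 3 species and 2 links.

3 species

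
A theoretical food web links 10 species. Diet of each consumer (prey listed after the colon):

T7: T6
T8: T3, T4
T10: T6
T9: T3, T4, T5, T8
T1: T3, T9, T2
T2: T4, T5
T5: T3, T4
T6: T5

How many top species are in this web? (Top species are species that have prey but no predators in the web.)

Top species (has prey, but nothing eats it): T7, T10, T1.
Count: 3.

3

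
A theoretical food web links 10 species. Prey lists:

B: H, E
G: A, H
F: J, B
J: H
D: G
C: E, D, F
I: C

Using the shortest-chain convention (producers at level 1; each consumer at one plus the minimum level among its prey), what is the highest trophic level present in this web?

3

Producers (level 1): A, H, E.
Following each consumer down to its lowest-level prey: H → J → F (levels 1 through 3).
All prey of F (J 2, B 2) are at level 2 or above, so F is at level 1 + 2 = 3.
Every consumer has at least one prey at level 2 or below, so none exceeds level 3.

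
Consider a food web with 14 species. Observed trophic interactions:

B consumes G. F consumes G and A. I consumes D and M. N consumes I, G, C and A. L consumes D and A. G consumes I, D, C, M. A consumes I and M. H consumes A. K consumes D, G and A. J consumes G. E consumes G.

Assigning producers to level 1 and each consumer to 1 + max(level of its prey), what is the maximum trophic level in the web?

4

Producers (level 1): M, D, C.
M → I → G → F gives F level 4.
No species has a prey at level 4, so no species reaches level 5.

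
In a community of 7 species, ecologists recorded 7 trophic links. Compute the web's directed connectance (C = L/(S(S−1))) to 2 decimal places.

The web has S = 7 species and L = 7 feeding links.
C = L / (S(S−1)) = 7 / 42 = 0.1667 ≈ 0.17.

C = 0.17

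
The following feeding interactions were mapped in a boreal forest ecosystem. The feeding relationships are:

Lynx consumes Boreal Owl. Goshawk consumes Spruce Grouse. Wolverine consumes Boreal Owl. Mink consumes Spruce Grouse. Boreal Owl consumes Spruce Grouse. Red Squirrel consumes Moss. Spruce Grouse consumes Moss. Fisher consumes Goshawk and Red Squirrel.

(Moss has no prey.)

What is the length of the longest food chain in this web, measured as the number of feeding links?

One longest chain: Moss → Spruce Grouse → Boreal Owl → Wolverine.
It has 4 species and 3 links.

3 links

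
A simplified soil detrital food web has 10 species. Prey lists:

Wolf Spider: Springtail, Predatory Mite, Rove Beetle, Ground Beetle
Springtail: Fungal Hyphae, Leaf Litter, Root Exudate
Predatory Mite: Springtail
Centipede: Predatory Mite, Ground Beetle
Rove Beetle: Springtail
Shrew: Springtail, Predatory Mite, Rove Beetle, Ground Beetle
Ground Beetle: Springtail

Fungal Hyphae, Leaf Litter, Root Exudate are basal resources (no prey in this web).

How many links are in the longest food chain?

3 links

One longest chain: Fungal Hyphae → Springtail → Predatory Mite → Wolf Spider.
It has 4 species and 3 links.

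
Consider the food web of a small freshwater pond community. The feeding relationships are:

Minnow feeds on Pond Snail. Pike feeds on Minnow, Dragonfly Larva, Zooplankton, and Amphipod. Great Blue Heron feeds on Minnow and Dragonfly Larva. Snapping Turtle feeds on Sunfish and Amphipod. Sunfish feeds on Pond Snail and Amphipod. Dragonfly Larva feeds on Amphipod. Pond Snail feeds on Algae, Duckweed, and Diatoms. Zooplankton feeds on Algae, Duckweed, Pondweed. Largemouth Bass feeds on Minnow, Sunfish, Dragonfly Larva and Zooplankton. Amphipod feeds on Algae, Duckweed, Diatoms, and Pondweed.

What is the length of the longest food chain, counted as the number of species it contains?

One longest chain: Duckweed → Pond Snail → Sunfish → Snapping Turtle.
It has 4 species and 3 links.

4 species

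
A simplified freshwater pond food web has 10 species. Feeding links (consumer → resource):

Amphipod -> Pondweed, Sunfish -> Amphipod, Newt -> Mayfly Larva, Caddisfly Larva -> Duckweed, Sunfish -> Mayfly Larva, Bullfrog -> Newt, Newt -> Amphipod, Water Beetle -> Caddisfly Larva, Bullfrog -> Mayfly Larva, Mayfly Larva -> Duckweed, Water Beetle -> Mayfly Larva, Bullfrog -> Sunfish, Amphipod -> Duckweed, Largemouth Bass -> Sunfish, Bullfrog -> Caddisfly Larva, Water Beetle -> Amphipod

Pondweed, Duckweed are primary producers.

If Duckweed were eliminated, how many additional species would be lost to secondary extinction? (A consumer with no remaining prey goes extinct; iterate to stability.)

2

Remove Duckweed.
Round 1: Caddisfly Larva (all prey gone), Mayfly Larva (all prey gone) → extinct.
No further losses. Total secondary extinctions: 2.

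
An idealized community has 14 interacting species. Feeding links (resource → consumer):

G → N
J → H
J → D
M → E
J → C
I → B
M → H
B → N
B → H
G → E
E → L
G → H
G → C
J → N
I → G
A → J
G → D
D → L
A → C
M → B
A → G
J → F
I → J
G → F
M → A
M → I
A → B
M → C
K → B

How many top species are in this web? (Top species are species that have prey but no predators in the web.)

5

Top species (has prey, but nothing eats it): C, N, H, F, L.
Count: 5.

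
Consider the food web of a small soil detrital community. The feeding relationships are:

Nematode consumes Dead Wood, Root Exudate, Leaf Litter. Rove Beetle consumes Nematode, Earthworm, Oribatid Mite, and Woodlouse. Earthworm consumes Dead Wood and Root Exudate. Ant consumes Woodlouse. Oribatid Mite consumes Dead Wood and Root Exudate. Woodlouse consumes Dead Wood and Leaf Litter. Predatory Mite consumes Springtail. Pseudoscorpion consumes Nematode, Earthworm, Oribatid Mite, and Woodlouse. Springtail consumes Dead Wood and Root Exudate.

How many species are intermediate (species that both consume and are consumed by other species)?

5

Intermediate species (has both prey and predators): Oribatid Mite, Earthworm, Woodlouse, Springtail, Nematode.
Count: 5.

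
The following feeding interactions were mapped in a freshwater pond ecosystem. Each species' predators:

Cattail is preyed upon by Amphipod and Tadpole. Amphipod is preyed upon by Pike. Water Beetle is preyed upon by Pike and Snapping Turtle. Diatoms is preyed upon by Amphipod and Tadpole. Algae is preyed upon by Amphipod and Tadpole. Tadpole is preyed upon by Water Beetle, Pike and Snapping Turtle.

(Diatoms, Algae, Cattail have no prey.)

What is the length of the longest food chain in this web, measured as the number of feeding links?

One longest chain: Diatoms → Tadpole → Water Beetle → Snapping Turtle.
It has 4 species and 3 links.

3 links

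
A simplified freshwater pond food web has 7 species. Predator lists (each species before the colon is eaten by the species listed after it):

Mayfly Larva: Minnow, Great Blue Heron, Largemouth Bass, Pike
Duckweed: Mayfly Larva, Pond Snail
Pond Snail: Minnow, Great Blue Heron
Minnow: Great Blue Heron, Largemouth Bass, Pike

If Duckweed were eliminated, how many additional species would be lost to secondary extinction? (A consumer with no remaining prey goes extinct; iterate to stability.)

6

Remove Duckweed.
Round 1: Mayfly Larva (all prey gone), Pond Snail (all prey gone) → extinct.
Round 2: Minnow (all prey gone) → extinct.
Round 3: Great Blue Heron (all prey gone), Largemouth Bass (all prey gone), Pike (all prey gone) → extinct.
No further losses. Total secondary extinctions: 6.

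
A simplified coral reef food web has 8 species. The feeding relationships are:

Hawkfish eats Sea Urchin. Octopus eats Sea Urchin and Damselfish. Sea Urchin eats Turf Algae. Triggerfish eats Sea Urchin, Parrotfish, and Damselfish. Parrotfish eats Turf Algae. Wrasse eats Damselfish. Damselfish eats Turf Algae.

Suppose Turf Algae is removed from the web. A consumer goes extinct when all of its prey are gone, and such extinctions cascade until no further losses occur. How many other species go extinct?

Remove Turf Algae.
Round 1: Sea Urchin (all prey gone), Damselfish (all prey gone), Parrotfish (all prey gone) → extinct.
Round 2: Hawkfish (all prey gone), Triggerfish (all prey gone), Octopus (all prey gone), Wrasse (all prey gone) → extinct.
No further losses. Total secondary extinctions: 7.

7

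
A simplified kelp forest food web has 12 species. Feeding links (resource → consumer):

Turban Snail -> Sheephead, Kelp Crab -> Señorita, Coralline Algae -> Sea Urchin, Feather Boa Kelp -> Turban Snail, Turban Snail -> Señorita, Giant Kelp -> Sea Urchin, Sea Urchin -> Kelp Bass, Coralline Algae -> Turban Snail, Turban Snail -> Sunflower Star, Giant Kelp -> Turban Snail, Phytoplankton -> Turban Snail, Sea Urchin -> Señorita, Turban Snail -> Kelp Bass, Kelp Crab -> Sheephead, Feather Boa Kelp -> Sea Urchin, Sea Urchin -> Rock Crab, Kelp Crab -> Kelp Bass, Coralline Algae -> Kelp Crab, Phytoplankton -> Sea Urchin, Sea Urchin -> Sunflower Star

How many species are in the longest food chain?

One longest chain: Phytoplankton → Turban Snail → Sunflower Star.
It has 3 species and 2 links.

3 species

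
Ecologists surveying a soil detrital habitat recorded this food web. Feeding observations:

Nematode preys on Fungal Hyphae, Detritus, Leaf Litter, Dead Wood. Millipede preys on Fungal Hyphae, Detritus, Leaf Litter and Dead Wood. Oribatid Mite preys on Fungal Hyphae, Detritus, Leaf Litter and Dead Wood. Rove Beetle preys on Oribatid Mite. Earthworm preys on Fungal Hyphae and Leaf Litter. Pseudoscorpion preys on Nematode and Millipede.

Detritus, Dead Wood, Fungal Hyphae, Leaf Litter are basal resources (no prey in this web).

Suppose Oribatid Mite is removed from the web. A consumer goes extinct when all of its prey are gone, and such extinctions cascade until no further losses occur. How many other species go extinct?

Remove Oribatid Mite.
Round 1: Rove Beetle (all prey gone) → extinct.
No further losses. Total secondary extinctions: 1.

1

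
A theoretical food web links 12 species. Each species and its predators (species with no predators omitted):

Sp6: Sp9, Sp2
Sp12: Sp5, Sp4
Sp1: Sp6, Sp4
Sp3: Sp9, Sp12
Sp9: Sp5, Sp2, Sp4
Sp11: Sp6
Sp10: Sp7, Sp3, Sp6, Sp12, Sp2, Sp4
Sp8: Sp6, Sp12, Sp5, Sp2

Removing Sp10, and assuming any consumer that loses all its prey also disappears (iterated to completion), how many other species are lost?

Remove Sp10.
Round 1: Sp7 (all prey gone), Sp3 (all prey gone) → extinct.
No further losses. Total secondary extinctions: 2.

2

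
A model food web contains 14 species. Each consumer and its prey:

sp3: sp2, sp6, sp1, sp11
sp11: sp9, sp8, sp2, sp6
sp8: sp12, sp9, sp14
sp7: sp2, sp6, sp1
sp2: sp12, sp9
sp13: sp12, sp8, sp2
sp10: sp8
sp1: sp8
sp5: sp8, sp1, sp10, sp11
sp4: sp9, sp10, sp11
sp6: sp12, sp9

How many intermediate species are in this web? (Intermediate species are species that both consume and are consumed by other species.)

6

Intermediate species (has both prey and predators): sp8, sp2, sp6, sp1, sp10, sp11.
Count: 6.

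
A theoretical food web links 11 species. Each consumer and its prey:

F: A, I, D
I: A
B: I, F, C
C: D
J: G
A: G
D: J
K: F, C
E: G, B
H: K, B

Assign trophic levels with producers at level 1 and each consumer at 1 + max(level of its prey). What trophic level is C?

G is a producer → level 1.
J eats G → level 2.
D eats J → level 3.
C eats D → level 4.

Trophic level 4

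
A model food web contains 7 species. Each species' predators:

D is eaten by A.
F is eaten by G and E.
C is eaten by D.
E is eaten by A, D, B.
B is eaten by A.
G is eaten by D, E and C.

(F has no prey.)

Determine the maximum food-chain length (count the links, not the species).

4 links

One longest chain: F → G → E → B → A.
It has 5 species and 4 links.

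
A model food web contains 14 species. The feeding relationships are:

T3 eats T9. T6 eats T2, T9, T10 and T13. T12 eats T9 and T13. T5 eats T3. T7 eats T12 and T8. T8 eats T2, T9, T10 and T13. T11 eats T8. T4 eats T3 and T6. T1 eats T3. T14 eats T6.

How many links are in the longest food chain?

2 links

One longest chain: T9 → T12 → T7.
It has 3 species and 2 links.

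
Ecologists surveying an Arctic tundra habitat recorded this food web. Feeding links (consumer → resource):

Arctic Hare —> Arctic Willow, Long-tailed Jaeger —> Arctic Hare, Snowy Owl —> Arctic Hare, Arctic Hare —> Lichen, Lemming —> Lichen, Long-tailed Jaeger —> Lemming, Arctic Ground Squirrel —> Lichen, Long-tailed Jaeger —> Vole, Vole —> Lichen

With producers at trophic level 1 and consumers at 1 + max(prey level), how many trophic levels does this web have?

3

Producers (level 1): Arctic Willow, Lichen.
Arctic Willow → Arctic Hare → Long-tailed Jaeger gives Long-tailed Jaeger level 3.
No species has a prey at level 3, so no species reaches level 4.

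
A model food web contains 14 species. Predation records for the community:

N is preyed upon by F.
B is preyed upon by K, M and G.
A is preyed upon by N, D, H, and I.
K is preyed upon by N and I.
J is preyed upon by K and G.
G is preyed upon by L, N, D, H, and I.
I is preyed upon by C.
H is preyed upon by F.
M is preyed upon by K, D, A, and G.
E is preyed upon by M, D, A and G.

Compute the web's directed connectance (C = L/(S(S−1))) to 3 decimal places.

C = 0.148

The web has S = 14 species and L = 27 feeding links.
C = L / (S(S−1)) = 27 / 182 = 0.1484 ≈ 0.148.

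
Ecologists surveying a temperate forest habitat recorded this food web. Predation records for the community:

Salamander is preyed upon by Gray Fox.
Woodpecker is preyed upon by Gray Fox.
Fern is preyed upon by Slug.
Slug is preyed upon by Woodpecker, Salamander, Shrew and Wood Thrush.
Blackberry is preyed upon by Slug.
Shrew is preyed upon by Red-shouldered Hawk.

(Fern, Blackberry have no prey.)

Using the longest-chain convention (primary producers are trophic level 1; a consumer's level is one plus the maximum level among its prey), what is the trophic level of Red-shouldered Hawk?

Trophic level 4

Fern is a producer → level 1.
Slug eats Fern (level 1); other prey at levels: Blackberry 1 → level 2.
Shrew eats Slug → level 3.
Red-shouldered Hawk eats Shrew → level 4.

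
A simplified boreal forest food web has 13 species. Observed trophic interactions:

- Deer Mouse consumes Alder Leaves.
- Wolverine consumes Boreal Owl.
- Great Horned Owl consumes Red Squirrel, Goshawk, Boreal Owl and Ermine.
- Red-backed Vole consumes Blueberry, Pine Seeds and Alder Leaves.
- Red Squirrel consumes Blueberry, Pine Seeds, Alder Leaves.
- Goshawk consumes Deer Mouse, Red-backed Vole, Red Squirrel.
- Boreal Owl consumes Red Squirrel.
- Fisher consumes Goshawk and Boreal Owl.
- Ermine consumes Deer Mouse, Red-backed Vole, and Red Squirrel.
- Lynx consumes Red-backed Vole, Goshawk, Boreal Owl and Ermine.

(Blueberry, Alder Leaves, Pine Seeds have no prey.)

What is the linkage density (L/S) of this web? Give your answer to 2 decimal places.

There are L = 25 links among S = 13 species.
L/S = 25/13 = 1.9231 ≈ 1.92.

L/S = 1.92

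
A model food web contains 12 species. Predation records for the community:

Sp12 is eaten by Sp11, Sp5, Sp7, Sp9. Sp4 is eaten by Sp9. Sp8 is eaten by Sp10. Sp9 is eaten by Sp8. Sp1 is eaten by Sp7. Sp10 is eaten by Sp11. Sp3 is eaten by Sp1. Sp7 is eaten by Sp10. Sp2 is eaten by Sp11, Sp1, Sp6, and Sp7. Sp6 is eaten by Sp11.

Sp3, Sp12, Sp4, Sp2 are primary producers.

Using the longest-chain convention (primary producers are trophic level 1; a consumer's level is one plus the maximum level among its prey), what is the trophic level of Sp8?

Trophic level 3

Sp12 is a producer → level 1.
Sp9 eats Sp12 (level 1); other prey at levels: Sp4 1 → level 2.
Sp8 eats Sp9 → level 3.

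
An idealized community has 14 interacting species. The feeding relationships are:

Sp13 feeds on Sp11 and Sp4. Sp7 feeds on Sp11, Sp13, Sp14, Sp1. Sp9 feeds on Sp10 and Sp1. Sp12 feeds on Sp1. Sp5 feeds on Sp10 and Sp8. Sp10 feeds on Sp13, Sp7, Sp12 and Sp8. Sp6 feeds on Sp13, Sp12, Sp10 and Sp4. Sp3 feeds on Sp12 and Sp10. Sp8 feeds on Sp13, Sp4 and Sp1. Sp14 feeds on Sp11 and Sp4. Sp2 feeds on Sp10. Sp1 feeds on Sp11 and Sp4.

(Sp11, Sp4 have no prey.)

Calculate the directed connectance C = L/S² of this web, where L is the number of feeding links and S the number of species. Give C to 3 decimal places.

C = 0.148

The web has S = 14 species and L = 29 feeding links.
C = L / S² = 29 / 196 = 0.1480 ≈ 0.148.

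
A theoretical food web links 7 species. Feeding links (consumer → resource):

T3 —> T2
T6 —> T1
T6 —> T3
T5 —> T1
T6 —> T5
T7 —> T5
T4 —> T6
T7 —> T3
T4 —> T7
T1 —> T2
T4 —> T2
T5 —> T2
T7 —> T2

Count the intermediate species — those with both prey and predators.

Intermediate species (has both prey and predators): T3, T1, T5, T7, T6.
Count: 5.

5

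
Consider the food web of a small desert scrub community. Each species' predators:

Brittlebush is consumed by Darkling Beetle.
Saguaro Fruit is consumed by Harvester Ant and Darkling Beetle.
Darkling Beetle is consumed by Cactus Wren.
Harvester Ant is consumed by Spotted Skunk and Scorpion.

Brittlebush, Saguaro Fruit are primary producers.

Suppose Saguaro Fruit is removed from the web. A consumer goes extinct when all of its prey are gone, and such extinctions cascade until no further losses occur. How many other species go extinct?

Remove Saguaro Fruit.
Round 1: Harvester Ant (all prey gone) → extinct.
Round 2: Spotted Skunk (all prey gone), Scorpion (all prey gone) → extinct.
No further losses. Total secondary extinctions: 3.

3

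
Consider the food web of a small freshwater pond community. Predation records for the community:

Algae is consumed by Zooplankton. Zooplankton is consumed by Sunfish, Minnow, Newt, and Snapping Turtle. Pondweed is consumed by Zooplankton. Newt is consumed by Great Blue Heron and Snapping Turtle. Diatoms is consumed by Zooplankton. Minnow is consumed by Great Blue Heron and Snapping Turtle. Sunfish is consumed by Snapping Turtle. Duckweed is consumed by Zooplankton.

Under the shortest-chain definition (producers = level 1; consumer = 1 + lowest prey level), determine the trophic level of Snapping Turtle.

Algae is a producer → level 1.
Zooplankton eats Algae → level 2.
Snapping Turtle eats Zooplankton → level 3.
No prey of Snapping Turtle is below level 2, so 3 is the minimum.

Trophic level 3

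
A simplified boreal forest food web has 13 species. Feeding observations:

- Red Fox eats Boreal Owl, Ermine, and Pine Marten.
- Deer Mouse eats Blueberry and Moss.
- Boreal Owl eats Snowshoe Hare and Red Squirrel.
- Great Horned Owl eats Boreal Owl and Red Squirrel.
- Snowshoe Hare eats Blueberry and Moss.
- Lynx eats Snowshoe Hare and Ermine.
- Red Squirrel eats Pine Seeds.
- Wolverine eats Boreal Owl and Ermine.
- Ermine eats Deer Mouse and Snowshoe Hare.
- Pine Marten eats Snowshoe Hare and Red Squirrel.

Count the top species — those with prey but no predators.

4

Top species (has prey, but nothing eats it): Red Fox, Wolverine, Lynx, Great Horned Owl.
Count: 4.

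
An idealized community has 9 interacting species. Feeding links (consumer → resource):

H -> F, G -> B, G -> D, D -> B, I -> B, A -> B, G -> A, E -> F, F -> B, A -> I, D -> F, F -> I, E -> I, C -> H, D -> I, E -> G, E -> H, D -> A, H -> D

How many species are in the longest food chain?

6 species

One longest chain: B → I → A → D → H → C.
It has 6 species and 5 links.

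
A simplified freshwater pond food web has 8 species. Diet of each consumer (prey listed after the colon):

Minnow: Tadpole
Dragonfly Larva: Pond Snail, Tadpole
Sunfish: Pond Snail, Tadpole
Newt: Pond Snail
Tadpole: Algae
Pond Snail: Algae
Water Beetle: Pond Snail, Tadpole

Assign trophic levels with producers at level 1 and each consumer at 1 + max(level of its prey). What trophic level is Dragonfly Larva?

Algae is a producer → level 1.
Pond Snail eats Algae → level 2.
Dragonfly Larva eats Pond Snail (level 2); other prey at levels: Tadpole 2 → level 3.

Trophic level 3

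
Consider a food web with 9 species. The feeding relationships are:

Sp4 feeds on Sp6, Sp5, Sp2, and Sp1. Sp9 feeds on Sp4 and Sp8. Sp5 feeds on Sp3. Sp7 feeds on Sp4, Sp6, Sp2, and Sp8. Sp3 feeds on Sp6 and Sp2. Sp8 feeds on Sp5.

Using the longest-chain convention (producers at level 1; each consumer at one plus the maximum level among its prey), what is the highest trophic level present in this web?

Producers (level 1): Sp1, Sp6, Sp2.
Sp6 → Sp3 → Sp5 → Sp4 → Sp9 gives Sp9 level 5.
No species has a prey at level 5, so no species reaches level 6.

5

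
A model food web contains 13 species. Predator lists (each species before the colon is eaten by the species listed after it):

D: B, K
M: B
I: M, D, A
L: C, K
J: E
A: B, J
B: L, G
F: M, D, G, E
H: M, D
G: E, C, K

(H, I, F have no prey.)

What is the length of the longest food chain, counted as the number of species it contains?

5 species

One longest chain: H → M → B → G → E.
It has 5 species and 4 links.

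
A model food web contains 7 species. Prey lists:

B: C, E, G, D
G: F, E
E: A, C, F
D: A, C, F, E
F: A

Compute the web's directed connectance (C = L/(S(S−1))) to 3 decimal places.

C = 0.333

The web has S = 7 species and L = 14 feeding links.
C = L / (S(S−1)) = 14 / 42 = 0.3333 ≈ 0.333.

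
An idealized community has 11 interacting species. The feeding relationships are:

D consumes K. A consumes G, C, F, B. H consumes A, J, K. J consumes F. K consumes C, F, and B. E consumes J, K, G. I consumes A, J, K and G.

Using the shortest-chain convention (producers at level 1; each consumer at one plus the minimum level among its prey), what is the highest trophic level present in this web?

3

Producers (level 1): F, G, B, C.
Following each consumer down to its lowest-level prey: F → K → D (levels 1 through 3).
All prey of D (K 2) are at level 2 or above, so D is at level 1 + 2 = 3.
Every consumer has at least one prey at level 2 or below, so none exceeds level 3.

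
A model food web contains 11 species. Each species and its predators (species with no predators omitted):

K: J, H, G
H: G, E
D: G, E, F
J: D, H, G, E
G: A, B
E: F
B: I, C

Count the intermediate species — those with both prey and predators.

6

Intermediate species (has both prey and predators): J, D, H, G, E, B.
Count: 6.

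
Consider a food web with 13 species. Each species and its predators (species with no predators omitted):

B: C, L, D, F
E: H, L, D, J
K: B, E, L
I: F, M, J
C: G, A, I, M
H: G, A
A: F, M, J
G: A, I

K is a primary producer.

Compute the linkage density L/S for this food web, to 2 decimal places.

There are L = 25 links among S = 13 species.
L/S = 25/13 = 1.9231 ≈ 1.92.

L/S = 1.92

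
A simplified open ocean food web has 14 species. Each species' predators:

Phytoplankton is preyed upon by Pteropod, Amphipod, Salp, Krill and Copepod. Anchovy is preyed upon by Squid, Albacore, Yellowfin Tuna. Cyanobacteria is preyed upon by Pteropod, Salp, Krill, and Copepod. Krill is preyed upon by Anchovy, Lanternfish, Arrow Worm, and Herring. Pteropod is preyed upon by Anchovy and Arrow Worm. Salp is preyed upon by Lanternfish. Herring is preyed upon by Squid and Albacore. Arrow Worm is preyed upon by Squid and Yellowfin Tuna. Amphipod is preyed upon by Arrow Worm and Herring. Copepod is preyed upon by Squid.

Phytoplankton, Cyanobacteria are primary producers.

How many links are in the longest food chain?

3 links

One longest chain: Phytoplankton → Krill → Anchovy → Albacore.
It has 4 species and 3 links.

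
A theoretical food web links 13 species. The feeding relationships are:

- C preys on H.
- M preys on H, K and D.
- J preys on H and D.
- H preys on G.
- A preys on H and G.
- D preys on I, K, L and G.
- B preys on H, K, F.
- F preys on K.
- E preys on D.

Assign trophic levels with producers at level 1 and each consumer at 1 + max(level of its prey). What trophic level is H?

Trophic level 2

G is a producer → level 1.
H eats G → level 2.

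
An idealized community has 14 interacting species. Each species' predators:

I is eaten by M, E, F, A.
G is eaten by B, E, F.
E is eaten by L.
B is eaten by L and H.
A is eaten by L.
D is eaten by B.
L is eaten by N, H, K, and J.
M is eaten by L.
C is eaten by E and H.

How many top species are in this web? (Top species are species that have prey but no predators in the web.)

5

Top species (has prey, but nothing eats it): F, J, K, H, N.
Count: 5.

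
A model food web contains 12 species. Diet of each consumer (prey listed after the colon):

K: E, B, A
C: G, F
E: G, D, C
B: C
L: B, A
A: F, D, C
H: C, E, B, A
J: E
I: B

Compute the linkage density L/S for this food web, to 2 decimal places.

There are L = 20 links among S = 12 species.
L/S = 20/12 = 1.6667 ≈ 1.67.

L/S = 1.67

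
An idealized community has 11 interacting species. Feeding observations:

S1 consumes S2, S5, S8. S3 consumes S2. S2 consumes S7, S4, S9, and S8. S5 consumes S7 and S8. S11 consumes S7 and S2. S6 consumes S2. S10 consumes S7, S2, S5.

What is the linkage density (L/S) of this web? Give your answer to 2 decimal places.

L/S = 1.45

There are L = 16 links among S = 11 species.
L/S = 16/11 = 1.4545 ≈ 1.45.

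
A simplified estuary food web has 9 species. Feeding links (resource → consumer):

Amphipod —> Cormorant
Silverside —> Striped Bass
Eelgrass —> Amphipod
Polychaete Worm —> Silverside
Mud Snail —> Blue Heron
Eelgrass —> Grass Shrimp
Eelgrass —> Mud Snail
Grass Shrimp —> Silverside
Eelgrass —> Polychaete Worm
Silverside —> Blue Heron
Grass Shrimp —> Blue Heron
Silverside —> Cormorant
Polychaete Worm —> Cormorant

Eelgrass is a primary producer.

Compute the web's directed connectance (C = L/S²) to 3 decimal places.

The web has S = 9 species and L = 13 feeding links.
C = L / S² = 13 / 81 = 0.1605 ≈ 0.160.

C = 0.160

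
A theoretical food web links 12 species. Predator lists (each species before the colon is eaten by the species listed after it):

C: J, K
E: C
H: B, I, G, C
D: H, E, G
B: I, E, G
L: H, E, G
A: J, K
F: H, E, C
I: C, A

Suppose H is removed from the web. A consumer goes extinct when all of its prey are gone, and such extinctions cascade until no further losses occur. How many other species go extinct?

Remove H.
Round 1: B (all prey gone) → extinct.
Round 2: I (all prey gone) → extinct.
Round 3: A (all prey gone) → extinct.
No further losses. Total secondary extinctions: 3.

3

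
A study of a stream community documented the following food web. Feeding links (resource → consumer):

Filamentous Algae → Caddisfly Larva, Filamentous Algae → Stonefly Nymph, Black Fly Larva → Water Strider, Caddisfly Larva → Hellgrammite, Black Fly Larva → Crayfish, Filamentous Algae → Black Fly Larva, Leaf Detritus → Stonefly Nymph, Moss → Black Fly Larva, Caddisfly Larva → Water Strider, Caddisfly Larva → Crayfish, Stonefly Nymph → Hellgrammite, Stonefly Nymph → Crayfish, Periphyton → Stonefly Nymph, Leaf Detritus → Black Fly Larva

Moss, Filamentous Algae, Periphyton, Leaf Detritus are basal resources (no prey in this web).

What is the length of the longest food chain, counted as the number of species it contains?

One longest chain: Moss → Black Fly Larva → Water Strider.
It has 3 species and 2 links.

3 species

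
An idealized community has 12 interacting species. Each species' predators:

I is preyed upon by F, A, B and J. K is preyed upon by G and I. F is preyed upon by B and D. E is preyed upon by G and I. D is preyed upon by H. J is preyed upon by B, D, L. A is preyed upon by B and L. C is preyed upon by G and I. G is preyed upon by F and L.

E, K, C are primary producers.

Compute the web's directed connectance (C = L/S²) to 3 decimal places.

The web has S = 12 species and L = 20 feeding links.
C = L / S² = 20 / 144 = 0.1389 ≈ 0.139.

C = 0.139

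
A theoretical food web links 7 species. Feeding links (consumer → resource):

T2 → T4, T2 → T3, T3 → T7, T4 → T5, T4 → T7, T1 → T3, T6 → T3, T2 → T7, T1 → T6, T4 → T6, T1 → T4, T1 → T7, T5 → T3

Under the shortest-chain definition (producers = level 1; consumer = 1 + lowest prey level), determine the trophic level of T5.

T7 is a producer → level 1.
T3 eats T7 → level 2.
T5 eats T3 → level 3.
No prey of T5 is below level 2, so 3 is the minimum.

Trophic level 3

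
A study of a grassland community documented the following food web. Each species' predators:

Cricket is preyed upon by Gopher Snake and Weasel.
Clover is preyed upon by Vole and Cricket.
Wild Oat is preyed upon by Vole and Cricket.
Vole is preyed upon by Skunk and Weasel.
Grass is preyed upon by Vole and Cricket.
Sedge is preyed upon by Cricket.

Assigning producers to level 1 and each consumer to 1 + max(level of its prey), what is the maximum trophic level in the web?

3

Producers (level 1): Sedge, Grass, Clover, Wild Oat.
Grass → Vole → Skunk gives Skunk level 3.
No species has a prey at level 3, so no species reaches level 4.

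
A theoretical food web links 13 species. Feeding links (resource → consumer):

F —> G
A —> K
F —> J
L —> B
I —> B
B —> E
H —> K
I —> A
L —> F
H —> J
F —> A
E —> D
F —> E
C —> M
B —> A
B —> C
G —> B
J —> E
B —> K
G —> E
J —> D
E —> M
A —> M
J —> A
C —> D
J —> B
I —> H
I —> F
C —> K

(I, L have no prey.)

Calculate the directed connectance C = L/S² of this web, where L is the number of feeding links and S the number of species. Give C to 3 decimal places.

The web has S = 13 species and L = 29 feeding links.
C = L / S² = 29 / 169 = 0.1716 ≈ 0.172.

C = 0.172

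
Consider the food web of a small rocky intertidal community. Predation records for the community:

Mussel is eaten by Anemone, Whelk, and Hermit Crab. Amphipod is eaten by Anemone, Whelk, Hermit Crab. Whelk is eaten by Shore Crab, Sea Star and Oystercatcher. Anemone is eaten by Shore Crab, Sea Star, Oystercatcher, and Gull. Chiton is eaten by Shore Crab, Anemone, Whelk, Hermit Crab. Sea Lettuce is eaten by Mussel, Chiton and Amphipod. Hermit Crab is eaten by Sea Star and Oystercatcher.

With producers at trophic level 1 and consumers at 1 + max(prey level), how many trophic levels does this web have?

Producers (level 1): Sea Lettuce.
Sea Lettuce → Mussel → Hermit Crab → Sea Star gives Sea Star level 4.
No species has a prey at level 4, so no species reaches level 5.

4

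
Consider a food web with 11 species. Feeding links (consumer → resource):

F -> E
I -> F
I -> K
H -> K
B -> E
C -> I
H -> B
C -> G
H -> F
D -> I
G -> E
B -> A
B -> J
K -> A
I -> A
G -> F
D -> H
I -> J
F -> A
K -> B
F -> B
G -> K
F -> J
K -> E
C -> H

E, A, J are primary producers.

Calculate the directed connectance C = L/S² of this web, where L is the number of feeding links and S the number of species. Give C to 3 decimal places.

The web has S = 11 species and L = 25 feeding links.
C = L / S² = 25 / 121 = 0.2066 ≈ 0.207.

C = 0.207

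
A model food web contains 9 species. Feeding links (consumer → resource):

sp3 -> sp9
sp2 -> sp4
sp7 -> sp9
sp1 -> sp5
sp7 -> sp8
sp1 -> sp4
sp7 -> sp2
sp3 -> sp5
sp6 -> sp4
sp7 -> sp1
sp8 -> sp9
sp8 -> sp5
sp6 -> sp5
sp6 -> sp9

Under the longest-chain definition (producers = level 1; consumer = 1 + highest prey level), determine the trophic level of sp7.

Trophic level 3

sp4 is a producer → level 1.
sp1 eats sp4 (level 1); other prey at levels: sp5 1 → level 2.
sp7 eats sp1 (level 2); other prey at levels: sp9 1, sp2 2, sp8 2 → level 3.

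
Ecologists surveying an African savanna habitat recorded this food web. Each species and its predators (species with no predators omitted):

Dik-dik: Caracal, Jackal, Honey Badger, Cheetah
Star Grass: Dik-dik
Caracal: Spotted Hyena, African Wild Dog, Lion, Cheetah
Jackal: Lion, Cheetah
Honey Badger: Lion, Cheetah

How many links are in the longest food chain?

One longest chain: Star Grass → Dik-dik → Caracal → Spotted Hyena.
It has 4 species and 3 links.

3 links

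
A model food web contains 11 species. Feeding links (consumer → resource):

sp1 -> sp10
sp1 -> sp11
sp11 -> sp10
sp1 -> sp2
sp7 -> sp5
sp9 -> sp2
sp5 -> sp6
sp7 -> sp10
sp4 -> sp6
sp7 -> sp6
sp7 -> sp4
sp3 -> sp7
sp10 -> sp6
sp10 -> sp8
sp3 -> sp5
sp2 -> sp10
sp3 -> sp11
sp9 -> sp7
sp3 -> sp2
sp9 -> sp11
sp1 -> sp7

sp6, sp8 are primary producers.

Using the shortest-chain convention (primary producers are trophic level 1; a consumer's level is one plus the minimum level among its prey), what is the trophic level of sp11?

Trophic level 3

sp6 is a producer → level 1.
sp10 eats sp6 → level 2.
sp11 eats sp10 → level 3.
No prey of sp11 is below level 2, so 3 is the minimum.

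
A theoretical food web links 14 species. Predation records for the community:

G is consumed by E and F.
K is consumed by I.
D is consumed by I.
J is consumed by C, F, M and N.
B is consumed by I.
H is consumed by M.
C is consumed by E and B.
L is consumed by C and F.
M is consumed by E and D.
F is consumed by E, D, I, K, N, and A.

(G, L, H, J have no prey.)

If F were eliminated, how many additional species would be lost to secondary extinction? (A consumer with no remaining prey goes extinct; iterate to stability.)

Remove F.
Round 1: K (all prey gone), A (all prey gone) → extinct.
No further losses. Total secondary extinctions: 2.

2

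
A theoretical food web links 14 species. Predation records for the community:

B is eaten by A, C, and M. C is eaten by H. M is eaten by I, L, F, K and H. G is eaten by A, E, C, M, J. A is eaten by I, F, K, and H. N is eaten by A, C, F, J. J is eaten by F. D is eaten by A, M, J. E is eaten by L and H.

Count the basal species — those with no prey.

Basal species (no prey listed): D, G, B, N.
Count: 4.

4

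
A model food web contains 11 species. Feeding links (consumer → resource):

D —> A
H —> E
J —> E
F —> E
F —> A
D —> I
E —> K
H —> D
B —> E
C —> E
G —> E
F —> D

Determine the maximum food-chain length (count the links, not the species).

One longest chain: K → E → C.
It has 3 species and 2 links.

2 links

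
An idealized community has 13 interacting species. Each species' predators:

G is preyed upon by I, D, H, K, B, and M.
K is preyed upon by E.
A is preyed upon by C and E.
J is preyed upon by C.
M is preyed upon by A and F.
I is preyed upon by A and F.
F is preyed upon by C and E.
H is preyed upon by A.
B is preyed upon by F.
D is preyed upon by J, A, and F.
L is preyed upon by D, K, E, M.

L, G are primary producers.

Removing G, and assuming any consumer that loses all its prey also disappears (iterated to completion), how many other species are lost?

Remove G.
Round 1: H (all prey gone), I (all prey gone), B (all prey gone) → extinct.
No further losses. Total secondary extinctions: 3.

3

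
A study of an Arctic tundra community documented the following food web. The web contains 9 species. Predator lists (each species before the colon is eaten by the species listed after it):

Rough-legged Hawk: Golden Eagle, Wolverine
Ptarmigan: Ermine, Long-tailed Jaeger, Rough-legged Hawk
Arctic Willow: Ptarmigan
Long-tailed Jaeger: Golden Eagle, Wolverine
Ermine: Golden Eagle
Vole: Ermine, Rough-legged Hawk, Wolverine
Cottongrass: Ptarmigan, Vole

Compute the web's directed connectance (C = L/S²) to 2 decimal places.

C = 0.17

The web has S = 9 species and L = 14 feeding links.
C = L / S² = 14 / 81 = 0.1728 ≈ 0.17.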